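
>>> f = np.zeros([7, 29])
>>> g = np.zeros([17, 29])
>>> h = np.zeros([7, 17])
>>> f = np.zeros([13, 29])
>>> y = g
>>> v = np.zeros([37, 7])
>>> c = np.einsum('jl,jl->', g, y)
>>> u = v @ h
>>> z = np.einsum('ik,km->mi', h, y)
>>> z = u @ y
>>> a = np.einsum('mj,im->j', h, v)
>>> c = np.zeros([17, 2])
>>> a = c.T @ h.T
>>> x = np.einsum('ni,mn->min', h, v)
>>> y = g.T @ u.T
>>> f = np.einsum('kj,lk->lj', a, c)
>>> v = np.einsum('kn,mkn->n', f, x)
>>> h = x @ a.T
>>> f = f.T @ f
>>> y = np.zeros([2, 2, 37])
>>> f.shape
(7, 7)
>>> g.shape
(17, 29)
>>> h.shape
(37, 17, 2)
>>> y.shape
(2, 2, 37)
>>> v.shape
(7,)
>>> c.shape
(17, 2)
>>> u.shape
(37, 17)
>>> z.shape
(37, 29)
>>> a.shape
(2, 7)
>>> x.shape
(37, 17, 7)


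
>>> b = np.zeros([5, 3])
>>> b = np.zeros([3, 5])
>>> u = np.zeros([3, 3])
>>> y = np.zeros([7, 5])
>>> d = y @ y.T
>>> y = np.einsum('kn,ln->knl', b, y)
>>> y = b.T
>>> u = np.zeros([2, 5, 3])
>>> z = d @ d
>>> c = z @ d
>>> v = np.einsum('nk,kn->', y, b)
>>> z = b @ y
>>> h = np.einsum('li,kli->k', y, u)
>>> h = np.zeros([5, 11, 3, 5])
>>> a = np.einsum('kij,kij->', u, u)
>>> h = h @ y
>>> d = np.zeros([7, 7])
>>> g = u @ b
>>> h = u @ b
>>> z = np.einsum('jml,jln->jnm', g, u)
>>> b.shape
(3, 5)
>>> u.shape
(2, 5, 3)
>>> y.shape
(5, 3)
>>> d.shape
(7, 7)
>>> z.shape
(2, 3, 5)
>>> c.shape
(7, 7)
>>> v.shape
()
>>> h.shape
(2, 5, 5)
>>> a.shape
()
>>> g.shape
(2, 5, 5)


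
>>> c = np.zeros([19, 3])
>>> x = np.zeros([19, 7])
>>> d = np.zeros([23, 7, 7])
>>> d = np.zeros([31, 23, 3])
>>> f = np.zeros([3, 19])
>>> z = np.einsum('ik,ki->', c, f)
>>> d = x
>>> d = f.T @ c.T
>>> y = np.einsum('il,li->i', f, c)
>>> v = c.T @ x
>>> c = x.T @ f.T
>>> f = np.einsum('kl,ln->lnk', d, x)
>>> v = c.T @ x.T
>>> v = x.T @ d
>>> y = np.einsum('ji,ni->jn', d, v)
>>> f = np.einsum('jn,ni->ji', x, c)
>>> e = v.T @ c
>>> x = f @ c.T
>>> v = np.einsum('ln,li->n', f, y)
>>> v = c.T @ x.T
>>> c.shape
(7, 3)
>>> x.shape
(19, 7)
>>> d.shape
(19, 19)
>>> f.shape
(19, 3)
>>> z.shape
()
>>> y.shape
(19, 7)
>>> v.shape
(3, 19)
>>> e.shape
(19, 3)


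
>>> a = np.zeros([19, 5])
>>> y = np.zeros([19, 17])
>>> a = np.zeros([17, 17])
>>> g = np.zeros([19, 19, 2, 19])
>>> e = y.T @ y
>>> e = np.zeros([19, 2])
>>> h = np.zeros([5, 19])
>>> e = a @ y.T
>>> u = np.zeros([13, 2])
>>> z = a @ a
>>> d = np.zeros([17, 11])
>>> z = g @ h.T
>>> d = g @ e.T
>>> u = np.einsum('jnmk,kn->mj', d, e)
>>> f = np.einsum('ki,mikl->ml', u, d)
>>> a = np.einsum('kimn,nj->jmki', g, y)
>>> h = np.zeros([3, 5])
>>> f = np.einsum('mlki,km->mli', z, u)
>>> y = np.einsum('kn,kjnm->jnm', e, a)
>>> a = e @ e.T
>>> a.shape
(17, 17)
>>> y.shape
(2, 19, 19)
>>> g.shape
(19, 19, 2, 19)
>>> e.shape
(17, 19)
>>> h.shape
(3, 5)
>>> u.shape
(2, 19)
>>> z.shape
(19, 19, 2, 5)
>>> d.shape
(19, 19, 2, 17)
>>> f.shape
(19, 19, 5)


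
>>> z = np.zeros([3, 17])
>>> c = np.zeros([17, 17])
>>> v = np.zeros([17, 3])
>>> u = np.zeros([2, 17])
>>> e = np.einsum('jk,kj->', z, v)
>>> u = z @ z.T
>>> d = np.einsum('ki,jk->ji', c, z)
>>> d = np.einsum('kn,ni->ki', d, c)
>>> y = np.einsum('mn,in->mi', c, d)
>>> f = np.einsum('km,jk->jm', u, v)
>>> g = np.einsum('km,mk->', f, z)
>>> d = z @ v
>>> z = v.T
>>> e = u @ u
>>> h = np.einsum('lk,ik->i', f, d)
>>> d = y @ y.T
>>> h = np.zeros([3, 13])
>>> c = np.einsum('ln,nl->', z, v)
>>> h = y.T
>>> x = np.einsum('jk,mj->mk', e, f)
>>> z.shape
(3, 17)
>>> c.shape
()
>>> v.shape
(17, 3)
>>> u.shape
(3, 3)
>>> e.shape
(3, 3)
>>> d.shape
(17, 17)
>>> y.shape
(17, 3)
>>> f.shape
(17, 3)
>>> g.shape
()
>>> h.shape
(3, 17)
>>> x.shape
(17, 3)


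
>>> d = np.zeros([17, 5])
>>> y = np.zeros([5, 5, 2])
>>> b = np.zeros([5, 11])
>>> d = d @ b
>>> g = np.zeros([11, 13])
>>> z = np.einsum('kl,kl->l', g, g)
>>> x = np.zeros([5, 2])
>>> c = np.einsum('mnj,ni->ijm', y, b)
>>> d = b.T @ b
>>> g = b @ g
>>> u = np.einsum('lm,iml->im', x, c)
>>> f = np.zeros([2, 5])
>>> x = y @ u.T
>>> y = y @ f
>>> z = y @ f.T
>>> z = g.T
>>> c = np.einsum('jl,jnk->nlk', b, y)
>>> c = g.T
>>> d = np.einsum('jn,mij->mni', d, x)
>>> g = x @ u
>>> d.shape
(5, 11, 5)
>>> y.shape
(5, 5, 5)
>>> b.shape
(5, 11)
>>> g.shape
(5, 5, 2)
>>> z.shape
(13, 5)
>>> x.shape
(5, 5, 11)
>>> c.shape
(13, 5)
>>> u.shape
(11, 2)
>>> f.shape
(2, 5)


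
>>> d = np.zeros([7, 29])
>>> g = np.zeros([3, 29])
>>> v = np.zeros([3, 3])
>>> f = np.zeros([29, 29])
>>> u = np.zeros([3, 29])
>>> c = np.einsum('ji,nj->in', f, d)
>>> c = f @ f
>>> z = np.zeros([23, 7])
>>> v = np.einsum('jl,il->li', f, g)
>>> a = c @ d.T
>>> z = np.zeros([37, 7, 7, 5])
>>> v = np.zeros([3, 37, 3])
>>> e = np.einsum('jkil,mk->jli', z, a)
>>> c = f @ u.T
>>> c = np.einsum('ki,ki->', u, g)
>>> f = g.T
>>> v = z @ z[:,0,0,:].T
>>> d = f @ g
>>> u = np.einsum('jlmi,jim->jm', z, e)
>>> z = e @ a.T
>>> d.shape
(29, 29)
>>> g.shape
(3, 29)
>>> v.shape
(37, 7, 7, 37)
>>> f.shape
(29, 3)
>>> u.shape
(37, 7)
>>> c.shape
()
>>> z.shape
(37, 5, 29)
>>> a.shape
(29, 7)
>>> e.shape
(37, 5, 7)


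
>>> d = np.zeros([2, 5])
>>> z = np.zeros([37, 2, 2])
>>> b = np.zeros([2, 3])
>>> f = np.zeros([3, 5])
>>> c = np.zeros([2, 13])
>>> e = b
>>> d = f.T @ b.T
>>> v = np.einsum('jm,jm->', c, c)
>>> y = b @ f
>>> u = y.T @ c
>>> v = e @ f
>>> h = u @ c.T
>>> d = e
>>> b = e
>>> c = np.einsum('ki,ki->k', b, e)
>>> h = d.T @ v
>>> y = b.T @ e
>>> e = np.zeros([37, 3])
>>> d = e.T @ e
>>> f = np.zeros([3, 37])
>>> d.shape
(3, 3)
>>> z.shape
(37, 2, 2)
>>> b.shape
(2, 3)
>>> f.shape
(3, 37)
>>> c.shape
(2,)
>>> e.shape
(37, 3)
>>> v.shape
(2, 5)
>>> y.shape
(3, 3)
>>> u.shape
(5, 13)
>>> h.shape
(3, 5)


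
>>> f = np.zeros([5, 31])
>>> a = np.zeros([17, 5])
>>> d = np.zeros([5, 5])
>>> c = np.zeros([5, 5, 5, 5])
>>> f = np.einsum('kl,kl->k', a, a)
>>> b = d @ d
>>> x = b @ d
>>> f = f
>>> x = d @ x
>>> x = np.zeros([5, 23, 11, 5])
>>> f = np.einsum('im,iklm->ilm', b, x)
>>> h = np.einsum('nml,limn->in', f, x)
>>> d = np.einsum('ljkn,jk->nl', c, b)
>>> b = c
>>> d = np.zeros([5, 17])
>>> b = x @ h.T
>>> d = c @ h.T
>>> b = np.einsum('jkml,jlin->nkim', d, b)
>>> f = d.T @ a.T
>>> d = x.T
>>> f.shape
(23, 5, 5, 17)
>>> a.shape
(17, 5)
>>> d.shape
(5, 11, 23, 5)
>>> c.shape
(5, 5, 5, 5)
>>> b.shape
(23, 5, 11, 5)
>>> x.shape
(5, 23, 11, 5)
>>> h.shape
(23, 5)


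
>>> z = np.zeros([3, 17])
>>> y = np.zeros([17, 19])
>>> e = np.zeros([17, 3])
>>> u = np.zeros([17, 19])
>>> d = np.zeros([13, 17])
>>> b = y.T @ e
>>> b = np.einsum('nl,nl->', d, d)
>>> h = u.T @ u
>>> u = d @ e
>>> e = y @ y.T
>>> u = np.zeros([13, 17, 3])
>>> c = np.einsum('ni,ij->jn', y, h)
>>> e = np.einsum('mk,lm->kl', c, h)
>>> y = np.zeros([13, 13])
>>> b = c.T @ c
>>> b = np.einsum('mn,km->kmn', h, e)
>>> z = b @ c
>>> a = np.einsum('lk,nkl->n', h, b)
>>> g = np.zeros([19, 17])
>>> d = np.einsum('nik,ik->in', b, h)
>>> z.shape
(17, 19, 17)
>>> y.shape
(13, 13)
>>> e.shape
(17, 19)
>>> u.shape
(13, 17, 3)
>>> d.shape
(19, 17)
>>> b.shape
(17, 19, 19)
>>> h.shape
(19, 19)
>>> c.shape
(19, 17)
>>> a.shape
(17,)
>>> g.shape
(19, 17)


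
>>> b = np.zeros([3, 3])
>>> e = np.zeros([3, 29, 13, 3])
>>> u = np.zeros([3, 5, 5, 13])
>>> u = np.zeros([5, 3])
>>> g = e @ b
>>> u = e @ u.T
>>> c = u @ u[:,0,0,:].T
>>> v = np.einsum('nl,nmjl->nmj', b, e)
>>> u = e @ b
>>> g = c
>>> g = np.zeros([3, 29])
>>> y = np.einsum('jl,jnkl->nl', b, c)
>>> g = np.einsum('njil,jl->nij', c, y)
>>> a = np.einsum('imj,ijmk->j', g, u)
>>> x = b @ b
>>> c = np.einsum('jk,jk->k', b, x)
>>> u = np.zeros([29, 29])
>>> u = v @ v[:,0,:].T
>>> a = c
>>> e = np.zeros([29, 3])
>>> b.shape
(3, 3)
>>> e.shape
(29, 3)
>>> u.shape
(3, 29, 3)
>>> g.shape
(3, 13, 29)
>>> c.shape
(3,)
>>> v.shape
(3, 29, 13)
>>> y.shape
(29, 3)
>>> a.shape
(3,)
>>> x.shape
(3, 3)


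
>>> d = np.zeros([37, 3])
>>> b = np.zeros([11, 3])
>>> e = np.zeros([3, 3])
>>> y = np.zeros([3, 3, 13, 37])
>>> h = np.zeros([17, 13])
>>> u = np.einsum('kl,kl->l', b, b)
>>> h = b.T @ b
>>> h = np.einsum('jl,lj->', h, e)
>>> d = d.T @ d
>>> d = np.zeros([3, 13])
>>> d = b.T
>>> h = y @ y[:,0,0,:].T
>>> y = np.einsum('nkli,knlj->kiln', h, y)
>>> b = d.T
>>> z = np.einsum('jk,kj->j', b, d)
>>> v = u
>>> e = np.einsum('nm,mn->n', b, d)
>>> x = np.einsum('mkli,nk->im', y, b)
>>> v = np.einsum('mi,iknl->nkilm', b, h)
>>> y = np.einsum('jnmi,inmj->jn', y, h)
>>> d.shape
(3, 11)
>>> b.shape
(11, 3)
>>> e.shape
(11,)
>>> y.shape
(3, 3)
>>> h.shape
(3, 3, 13, 3)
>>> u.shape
(3,)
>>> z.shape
(11,)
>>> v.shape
(13, 3, 3, 3, 11)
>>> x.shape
(3, 3)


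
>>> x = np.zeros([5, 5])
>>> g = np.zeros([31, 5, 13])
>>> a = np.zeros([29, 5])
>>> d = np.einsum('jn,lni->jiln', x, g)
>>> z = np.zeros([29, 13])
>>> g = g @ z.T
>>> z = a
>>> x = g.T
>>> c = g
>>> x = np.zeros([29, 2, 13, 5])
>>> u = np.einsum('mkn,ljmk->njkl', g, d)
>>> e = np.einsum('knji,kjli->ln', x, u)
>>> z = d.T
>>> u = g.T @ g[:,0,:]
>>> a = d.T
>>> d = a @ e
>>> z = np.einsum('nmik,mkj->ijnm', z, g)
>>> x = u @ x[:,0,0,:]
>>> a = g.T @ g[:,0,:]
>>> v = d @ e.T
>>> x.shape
(29, 5, 5)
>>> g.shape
(31, 5, 29)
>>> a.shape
(29, 5, 29)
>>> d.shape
(5, 31, 13, 2)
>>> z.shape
(13, 29, 5, 31)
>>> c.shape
(31, 5, 29)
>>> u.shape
(29, 5, 29)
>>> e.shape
(5, 2)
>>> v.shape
(5, 31, 13, 5)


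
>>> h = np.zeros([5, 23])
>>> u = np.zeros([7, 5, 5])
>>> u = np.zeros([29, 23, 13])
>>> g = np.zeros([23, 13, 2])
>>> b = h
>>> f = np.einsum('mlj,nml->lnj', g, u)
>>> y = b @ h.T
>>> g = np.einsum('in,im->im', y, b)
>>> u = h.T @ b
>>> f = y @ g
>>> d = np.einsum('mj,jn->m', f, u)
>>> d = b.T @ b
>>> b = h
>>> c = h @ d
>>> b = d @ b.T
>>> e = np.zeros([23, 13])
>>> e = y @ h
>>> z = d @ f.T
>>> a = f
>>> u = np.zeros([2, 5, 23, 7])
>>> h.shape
(5, 23)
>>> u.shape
(2, 5, 23, 7)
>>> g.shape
(5, 23)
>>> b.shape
(23, 5)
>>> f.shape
(5, 23)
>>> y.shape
(5, 5)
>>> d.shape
(23, 23)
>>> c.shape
(5, 23)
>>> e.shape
(5, 23)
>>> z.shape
(23, 5)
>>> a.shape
(5, 23)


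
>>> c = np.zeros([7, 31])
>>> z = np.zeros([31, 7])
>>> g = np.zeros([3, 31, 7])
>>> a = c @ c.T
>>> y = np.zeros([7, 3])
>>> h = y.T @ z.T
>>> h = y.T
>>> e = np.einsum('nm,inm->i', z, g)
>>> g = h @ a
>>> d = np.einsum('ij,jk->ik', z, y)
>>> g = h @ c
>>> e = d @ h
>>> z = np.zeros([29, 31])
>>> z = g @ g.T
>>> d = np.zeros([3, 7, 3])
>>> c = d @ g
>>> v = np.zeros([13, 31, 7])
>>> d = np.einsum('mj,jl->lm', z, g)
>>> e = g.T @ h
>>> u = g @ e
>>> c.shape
(3, 7, 31)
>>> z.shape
(3, 3)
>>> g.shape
(3, 31)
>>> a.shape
(7, 7)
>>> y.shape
(7, 3)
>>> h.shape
(3, 7)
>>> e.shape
(31, 7)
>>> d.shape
(31, 3)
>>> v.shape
(13, 31, 7)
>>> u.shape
(3, 7)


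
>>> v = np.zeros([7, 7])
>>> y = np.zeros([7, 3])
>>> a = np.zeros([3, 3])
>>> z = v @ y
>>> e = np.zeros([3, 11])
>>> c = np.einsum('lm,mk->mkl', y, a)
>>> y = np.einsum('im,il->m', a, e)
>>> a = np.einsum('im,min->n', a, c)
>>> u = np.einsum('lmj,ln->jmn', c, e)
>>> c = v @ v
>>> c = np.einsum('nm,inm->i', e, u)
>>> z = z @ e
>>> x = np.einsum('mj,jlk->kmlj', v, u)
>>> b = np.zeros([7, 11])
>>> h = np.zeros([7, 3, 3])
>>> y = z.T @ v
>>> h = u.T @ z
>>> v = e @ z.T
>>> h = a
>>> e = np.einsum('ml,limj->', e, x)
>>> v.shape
(3, 7)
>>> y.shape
(11, 7)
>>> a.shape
(7,)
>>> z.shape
(7, 11)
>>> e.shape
()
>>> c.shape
(7,)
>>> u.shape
(7, 3, 11)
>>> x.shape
(11, 7, 3, 7)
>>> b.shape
(7, 11)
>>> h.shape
(7,)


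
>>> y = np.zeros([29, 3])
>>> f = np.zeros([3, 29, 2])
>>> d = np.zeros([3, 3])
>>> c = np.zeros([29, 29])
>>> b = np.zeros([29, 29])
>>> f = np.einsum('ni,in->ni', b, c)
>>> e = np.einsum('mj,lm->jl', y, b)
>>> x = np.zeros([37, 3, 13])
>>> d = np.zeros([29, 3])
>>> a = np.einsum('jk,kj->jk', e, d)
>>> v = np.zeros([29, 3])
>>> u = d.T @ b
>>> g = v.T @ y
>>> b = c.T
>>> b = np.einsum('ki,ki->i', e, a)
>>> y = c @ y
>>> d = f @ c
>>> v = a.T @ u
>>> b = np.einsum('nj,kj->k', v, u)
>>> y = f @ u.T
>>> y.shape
(29, 3)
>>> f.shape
(29, 29)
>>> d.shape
(29, 29)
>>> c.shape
(29, 29)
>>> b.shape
(3,)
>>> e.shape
(3, 29)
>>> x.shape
(37, 3, 13)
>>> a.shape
(3, 29)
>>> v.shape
(29, 29)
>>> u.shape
(3, 29)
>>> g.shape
(3, 3)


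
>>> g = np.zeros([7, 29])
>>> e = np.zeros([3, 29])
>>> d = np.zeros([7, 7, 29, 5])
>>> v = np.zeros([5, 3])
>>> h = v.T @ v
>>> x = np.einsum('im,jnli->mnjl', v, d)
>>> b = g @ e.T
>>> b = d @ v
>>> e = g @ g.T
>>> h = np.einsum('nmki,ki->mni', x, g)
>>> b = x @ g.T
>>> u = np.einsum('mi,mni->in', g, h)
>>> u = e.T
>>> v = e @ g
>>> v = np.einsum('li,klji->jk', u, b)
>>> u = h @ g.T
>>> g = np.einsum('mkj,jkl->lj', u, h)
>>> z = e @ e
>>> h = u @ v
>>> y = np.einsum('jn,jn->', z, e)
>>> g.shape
(29, 7)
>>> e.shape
(7, 7)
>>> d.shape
(7, 7, 29, 5)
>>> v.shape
(7, 3)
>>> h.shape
(7, 3, 3)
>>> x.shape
(3, 7, 7, 29)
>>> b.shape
(3, 7, 7, 7)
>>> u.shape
(7, 3, 7)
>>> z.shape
(7, 7)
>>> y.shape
()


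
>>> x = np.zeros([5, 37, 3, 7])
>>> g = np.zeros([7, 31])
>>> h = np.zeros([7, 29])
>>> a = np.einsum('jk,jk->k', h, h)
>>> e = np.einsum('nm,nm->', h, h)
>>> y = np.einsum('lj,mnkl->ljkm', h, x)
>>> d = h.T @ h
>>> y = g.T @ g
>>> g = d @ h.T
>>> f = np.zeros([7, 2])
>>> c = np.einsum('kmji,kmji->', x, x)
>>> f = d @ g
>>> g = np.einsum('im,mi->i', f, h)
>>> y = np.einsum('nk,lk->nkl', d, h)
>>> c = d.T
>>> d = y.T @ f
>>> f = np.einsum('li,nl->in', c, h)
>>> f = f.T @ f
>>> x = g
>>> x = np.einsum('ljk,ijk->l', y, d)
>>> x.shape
(29,)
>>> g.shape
(29,)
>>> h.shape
(7, 29)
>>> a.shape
(29,)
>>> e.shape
()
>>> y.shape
(29, 29, 7)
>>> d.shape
(7, 29, 7)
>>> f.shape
(7, 7)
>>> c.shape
(29, 29)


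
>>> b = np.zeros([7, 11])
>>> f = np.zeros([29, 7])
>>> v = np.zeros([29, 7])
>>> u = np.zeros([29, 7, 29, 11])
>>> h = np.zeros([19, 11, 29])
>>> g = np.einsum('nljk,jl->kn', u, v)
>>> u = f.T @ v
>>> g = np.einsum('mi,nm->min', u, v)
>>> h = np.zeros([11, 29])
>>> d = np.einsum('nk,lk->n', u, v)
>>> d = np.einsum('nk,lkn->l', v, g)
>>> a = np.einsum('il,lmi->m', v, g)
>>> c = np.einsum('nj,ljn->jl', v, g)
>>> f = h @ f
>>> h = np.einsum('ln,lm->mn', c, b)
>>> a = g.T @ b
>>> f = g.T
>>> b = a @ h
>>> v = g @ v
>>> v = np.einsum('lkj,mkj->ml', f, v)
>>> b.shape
(29, 7, 7)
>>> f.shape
(29, 7, 7)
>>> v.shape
(7, 29)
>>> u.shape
(7, 7)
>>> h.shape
(11, 7)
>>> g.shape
(7, 7, 29)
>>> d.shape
(7,)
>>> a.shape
(29, 7, 11)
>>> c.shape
(7, 7)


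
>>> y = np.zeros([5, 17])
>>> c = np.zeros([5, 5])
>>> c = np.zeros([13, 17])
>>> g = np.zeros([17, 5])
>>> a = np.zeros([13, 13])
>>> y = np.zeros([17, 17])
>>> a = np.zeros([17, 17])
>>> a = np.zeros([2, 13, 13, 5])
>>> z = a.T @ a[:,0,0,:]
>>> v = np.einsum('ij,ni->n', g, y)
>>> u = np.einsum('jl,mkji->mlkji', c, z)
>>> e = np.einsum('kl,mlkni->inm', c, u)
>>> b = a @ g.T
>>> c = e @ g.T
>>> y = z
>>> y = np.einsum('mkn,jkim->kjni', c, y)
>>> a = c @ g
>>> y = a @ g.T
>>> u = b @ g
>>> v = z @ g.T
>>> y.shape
(5, 13, 17)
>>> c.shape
(5, 13, 17)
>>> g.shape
(17, 5)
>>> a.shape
(5, 13, 5)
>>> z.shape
(5, 13, 13, 5)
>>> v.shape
(5, 13, 13, 17)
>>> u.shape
(2, 13, 13, 5)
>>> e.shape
(5, 13, 5)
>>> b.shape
(2, 13, 13, 17)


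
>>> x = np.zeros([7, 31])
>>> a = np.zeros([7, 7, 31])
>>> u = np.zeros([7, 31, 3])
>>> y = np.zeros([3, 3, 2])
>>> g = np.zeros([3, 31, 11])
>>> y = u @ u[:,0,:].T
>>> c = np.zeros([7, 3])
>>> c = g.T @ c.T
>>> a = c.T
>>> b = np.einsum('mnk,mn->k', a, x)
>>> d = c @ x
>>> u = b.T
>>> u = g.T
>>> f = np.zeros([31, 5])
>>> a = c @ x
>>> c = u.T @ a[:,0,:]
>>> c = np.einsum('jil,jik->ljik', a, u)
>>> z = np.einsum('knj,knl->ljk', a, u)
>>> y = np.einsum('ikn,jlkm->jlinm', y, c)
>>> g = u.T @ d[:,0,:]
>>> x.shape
(7, 31)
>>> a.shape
(11, 31, 31)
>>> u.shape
(11, 31, 3)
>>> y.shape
(31, 11, 7, 7, 3)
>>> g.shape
(3, 31, 31)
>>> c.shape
(31, 11, 31, 3)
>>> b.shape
(11,)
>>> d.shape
(11, 31, 31)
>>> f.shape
(31, 5)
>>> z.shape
(3, 31, 11)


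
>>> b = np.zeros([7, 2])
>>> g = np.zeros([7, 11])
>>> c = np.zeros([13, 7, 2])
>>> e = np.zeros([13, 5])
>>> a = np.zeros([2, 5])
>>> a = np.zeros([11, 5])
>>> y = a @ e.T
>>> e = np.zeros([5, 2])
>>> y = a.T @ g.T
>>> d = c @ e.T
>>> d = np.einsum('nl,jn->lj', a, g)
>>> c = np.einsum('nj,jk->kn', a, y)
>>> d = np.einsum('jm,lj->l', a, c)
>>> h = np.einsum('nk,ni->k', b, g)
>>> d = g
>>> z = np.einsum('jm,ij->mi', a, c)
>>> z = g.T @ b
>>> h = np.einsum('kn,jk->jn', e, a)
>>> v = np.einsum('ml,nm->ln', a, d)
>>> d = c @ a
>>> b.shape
(7, 2)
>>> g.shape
(7, 11)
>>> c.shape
(7, 11)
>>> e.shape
(5, 2)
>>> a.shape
(11, 5)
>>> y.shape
(5, 7)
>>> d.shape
(7, 5)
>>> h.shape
(11, 2)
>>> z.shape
(11, 2)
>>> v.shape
(5, 7)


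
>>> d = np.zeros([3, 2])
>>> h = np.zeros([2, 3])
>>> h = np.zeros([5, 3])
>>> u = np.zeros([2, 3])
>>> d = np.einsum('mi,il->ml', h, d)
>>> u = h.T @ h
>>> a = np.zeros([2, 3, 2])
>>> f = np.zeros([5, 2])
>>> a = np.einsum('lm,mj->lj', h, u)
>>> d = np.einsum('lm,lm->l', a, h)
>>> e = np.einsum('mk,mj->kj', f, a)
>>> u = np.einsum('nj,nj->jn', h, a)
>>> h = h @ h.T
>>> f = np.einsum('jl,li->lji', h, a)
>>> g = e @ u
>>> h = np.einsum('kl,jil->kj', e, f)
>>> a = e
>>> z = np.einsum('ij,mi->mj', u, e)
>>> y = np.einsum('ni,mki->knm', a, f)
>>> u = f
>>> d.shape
(5,)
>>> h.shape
(2, 5)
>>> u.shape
(5, 5, 3)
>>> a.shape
(2, 3)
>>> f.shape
(5, 5, 3)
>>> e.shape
(2, 3)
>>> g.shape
(2, 5)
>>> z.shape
(2, 5)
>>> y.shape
(5, 2, 5)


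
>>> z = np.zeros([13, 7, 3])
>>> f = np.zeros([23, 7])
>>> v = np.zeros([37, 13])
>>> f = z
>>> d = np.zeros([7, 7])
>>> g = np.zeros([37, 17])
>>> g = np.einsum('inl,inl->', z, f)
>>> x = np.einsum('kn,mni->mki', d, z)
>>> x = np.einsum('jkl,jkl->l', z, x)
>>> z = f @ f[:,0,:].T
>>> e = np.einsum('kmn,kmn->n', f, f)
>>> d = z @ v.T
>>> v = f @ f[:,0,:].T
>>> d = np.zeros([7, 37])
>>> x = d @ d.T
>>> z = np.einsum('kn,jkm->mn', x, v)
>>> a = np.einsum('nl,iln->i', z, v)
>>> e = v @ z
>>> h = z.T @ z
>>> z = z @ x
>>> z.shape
(13, 7)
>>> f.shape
(13, 7, 3)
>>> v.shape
(13, 7, 13)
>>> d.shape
(7, 37)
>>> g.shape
()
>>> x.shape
(7, 7)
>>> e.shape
(13, 7, 7)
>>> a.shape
(13,)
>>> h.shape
(7, 7)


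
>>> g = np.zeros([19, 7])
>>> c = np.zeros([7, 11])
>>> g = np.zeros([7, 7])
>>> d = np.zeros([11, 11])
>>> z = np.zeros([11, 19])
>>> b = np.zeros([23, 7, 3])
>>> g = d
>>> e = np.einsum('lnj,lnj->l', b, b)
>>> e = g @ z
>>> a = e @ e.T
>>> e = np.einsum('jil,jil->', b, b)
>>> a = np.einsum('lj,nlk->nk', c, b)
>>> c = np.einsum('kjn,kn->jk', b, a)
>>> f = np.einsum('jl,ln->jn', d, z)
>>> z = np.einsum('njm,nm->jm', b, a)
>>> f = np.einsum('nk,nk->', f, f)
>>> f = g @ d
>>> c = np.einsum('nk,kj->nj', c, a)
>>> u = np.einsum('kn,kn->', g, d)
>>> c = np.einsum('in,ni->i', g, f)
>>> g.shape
(11, 11)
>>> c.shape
(11,)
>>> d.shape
(11, 11)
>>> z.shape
(7, 3)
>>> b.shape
(23, 7, 3)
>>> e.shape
()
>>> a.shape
(23, 3)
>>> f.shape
(11, 11)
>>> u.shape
()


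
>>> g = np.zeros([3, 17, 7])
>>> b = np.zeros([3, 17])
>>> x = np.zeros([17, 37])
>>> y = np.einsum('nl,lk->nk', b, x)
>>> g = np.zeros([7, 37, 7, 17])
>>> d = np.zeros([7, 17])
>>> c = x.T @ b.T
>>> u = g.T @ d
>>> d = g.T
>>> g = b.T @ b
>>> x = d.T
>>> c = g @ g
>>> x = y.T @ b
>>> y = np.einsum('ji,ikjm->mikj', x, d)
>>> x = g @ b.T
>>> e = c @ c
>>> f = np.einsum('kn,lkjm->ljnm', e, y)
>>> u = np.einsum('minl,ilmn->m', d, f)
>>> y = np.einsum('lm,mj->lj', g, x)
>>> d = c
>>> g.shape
(17, 17)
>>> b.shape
(3, 17)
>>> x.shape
(17, 3)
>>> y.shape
(17, 3)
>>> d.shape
(17, 17)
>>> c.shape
(17, 17)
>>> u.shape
(17,)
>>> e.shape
(17, 17)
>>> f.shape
(7, 7, 17, 37)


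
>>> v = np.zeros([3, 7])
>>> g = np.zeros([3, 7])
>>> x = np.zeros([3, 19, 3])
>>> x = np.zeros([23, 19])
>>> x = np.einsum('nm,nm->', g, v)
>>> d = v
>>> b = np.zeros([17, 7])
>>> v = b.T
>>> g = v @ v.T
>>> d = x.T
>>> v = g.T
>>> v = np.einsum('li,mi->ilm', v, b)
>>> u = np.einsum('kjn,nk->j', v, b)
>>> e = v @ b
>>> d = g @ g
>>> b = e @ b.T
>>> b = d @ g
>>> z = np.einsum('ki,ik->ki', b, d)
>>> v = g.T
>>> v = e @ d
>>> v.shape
(7, 7, 7)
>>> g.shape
(7, 7)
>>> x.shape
()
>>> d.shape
(7, 7)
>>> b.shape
(7, 7)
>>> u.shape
(7,)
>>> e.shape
(7, 7, 7)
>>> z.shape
(7, 7)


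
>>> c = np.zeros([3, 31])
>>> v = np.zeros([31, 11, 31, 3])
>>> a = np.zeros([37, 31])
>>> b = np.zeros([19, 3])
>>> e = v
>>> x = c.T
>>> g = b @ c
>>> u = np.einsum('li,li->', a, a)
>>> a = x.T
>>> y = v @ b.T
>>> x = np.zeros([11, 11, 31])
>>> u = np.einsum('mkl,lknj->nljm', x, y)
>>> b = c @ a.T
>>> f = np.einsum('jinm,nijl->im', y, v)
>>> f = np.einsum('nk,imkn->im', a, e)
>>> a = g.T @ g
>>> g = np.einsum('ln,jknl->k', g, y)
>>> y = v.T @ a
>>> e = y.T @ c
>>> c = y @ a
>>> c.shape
(3, 31, 11, 31)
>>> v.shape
(31, 11, 31, 3)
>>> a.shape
(31, 31)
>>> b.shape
(3, 3)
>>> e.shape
(31, 11, 31, 31)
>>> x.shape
(11, 11, 31)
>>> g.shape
(11,)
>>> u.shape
(31, 31, 19, 11)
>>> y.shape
(3, 31, 11, 31)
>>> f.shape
(31, 11)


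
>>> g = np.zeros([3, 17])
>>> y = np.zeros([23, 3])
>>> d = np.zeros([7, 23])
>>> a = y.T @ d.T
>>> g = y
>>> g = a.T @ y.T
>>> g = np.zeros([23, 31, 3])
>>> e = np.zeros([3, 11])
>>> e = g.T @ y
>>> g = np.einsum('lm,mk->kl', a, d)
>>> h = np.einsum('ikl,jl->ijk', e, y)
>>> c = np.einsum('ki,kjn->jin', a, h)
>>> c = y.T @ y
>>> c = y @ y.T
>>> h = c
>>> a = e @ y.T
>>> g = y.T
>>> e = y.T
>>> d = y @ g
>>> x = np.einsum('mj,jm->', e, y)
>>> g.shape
(3, 23)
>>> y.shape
(23, 3)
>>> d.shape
(23, 23)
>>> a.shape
(3, 31, 23)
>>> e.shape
(3, 23)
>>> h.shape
(23, 23)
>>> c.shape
(23, 23)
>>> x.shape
()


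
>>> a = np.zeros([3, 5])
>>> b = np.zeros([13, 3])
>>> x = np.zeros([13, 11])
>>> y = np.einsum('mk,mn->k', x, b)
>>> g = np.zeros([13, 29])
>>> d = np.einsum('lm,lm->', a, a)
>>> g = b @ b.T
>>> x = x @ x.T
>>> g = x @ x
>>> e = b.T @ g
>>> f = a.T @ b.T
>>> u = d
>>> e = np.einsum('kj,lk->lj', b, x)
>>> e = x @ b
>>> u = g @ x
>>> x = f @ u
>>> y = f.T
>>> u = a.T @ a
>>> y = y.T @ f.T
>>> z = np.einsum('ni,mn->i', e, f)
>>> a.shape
(3, 5)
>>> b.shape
(13, 3)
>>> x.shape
(5, 13)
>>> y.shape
(5, 5)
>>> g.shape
(13, 13)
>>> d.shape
()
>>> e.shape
(13, 3)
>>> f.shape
(5, 13)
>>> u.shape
(5, 5)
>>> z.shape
(3,)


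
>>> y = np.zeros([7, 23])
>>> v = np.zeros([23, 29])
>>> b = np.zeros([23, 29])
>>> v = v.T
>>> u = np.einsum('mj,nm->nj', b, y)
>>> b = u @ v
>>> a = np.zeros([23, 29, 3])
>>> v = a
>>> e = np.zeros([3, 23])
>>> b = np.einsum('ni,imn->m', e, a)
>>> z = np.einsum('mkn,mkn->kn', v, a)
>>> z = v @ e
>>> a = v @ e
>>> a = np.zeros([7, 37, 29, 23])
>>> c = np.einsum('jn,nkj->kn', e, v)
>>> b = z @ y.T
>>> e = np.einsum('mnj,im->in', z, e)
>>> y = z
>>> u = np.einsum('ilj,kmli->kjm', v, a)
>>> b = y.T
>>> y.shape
(23, 29, 23)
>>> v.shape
(23, 29, 3)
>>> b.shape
(23, 29, 23)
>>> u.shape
(7, 3, 37)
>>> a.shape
(7, 37, 29, 23)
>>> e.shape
(3, 29)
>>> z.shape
(23, 29, 23)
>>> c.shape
(29, 23)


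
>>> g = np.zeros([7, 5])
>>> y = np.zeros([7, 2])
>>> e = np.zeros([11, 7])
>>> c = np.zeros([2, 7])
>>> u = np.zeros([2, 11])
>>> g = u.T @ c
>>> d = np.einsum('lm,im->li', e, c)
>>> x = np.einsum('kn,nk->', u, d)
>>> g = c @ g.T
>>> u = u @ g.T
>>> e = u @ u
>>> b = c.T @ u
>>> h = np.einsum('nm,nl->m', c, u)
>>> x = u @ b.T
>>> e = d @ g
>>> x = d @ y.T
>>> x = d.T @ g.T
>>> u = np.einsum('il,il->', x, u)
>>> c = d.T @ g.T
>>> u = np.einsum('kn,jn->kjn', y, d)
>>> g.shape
(2, 11)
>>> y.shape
(7, 2)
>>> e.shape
(11, 11)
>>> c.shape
(2, 2)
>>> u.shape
(7, 11, 2)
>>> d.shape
(11, 2)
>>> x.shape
(2, 2)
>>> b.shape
(7, 2)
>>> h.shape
(7,)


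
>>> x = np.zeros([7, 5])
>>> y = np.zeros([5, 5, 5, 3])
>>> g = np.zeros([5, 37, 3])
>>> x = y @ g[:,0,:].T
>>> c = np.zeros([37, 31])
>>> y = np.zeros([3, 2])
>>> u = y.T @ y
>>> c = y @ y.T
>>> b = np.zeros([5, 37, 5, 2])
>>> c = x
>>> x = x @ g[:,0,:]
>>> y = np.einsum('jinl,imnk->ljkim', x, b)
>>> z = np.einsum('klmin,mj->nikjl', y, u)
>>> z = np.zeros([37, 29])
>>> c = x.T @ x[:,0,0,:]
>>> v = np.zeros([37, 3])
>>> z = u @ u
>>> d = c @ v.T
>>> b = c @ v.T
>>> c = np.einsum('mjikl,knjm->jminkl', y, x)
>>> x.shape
(5, 5, 5, 3)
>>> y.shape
(3, 5, 2, 5, 37)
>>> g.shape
(5, 37, 3)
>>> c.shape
(5, 3, 2, 5, 5, 37)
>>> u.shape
(2, 2)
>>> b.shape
(3, 5, 5, 37)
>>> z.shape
(2, 2)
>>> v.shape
(37, 3)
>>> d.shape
(3, 5, 5, 37)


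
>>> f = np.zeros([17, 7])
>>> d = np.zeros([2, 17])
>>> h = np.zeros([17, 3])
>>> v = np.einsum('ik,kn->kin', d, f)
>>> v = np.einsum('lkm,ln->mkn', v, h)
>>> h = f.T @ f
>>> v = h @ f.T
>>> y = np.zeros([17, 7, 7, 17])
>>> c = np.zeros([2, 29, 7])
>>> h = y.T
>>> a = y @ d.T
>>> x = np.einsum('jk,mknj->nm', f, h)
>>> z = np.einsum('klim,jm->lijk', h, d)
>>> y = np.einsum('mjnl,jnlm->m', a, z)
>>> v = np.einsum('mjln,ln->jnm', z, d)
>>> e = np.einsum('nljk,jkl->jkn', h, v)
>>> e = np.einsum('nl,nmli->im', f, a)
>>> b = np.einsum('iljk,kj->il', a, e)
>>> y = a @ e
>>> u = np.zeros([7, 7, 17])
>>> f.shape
(17, 7)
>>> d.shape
(2, 17)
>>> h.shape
(17, 7, 7, 17)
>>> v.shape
(7, 17, 7)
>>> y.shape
(17, 7, 7, 7)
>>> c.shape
(2, 29, 7)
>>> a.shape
(17, 7, 7, 2)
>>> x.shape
(7, 17)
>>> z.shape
(7, 7, 2, 17)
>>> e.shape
(2, 7)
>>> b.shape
(17, 7)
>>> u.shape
(7, 7, 17)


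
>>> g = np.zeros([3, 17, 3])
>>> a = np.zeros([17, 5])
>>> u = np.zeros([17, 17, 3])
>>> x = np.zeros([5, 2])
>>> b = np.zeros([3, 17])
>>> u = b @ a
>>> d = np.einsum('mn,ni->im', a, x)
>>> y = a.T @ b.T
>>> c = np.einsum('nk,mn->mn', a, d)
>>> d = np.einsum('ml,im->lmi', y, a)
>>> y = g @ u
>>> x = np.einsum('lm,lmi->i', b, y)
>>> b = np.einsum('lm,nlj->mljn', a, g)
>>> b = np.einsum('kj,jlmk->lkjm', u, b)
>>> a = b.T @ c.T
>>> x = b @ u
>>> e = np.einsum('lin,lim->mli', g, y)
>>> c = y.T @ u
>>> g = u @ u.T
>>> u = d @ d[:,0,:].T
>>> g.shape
(3, 3)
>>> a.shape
(3, 5, 3, 2)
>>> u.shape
(3, 5, 3)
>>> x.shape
(17, 3, 5, 5)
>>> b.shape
(17, 3, 5, 3)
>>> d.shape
(3, 5, 17)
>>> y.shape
(3, 17, 5)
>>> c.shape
(5, 17, 5)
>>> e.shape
(5, 3, 17)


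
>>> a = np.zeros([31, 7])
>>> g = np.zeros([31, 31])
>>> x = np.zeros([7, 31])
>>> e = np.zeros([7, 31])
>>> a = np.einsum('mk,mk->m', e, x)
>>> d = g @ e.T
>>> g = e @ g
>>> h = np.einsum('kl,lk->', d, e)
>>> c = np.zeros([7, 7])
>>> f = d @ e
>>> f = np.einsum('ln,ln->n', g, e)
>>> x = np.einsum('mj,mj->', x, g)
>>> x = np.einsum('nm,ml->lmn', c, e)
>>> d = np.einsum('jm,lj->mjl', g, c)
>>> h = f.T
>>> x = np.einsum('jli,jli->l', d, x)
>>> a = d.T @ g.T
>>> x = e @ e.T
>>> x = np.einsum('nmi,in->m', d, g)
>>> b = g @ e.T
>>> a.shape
(7, 7, 7)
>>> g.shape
(7, 31)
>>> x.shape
(7,)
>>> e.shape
(7, 31)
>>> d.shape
(31, 7, 7)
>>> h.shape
(31,)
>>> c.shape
(7, 7)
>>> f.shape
(31,)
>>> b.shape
(7, 7)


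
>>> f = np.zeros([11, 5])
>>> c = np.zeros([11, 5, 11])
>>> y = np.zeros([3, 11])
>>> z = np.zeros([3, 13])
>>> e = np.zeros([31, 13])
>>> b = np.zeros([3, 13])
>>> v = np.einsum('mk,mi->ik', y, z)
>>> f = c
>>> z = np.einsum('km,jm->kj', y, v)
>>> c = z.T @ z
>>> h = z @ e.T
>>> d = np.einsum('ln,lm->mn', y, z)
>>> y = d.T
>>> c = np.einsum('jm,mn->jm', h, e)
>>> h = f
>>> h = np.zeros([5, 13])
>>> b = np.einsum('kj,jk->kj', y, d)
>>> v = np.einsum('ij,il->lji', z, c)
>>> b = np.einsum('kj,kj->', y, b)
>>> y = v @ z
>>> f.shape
(11, 5, 11)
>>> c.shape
(3, 31)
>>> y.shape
(31, 13, 13)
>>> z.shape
(3, 13)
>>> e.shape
(31, 13)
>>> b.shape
()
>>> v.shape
(31, 13, 3)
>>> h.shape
(5, 13)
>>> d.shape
(13, 11)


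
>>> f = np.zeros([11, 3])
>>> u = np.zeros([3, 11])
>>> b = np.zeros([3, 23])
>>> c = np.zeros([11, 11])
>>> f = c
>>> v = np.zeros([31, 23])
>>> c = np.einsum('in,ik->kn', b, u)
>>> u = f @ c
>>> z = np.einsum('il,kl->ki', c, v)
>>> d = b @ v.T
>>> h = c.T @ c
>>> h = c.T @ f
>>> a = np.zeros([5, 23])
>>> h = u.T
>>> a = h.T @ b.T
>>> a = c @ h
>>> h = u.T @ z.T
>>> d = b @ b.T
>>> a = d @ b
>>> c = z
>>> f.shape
(11, 11)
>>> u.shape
(11, 23)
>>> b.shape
(3, 23)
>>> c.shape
(31, 11)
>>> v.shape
(31, 23)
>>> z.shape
(31, 11)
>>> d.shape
(3, 3)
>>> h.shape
(23, 31)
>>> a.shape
(3, 23)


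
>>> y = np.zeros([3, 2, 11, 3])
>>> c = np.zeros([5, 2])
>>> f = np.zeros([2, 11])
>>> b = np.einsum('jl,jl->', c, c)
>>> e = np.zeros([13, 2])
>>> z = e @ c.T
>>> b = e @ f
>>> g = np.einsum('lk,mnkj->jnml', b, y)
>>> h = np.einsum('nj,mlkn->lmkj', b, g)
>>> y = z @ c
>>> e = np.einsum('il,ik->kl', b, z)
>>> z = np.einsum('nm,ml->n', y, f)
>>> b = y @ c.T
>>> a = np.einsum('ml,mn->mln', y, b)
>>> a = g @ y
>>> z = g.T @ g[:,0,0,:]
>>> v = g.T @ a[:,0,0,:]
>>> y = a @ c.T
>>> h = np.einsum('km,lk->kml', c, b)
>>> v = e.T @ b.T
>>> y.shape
(3, 2, 3, 5)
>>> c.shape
(5, 2)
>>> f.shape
(2, 11)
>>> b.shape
(13, 5)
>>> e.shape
(5, 11)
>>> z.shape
(13, 3, 2, 13)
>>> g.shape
(3, 2, 3, 13)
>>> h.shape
(5, 2, 13)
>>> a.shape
(3, 2, 3, 2)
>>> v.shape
(11, 13)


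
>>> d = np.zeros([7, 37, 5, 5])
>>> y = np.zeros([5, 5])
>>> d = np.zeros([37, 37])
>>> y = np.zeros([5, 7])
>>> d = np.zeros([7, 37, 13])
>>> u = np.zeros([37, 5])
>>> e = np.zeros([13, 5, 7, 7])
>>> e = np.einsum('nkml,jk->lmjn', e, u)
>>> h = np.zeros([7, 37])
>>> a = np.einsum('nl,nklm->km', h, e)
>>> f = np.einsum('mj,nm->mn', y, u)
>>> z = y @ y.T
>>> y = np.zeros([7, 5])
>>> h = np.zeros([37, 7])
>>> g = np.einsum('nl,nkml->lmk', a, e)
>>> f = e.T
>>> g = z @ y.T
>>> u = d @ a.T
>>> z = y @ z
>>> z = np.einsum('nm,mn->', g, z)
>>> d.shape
(7, 37, 13)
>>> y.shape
(7, 5)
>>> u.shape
(7, 37, 7)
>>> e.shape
(7, 7, 37, 13)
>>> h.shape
(37, 7)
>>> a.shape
(7, 13)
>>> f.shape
(13, 37, 7, 7)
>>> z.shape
()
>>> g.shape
(5, 7)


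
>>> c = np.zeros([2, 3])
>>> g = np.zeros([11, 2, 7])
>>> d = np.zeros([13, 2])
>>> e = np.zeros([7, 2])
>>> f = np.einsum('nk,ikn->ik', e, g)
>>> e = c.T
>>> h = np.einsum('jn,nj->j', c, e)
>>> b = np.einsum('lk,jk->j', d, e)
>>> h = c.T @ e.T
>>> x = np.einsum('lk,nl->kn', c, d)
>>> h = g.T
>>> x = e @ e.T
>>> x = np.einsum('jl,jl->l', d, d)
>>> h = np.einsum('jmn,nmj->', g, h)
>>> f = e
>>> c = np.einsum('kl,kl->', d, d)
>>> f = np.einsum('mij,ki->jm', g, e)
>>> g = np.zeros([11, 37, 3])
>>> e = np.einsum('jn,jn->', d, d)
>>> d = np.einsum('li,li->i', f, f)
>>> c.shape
()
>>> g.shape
(11, 37, 3)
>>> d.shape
(11,)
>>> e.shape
()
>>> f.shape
(7, 11)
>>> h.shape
()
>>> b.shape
(3,)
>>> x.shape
(2,)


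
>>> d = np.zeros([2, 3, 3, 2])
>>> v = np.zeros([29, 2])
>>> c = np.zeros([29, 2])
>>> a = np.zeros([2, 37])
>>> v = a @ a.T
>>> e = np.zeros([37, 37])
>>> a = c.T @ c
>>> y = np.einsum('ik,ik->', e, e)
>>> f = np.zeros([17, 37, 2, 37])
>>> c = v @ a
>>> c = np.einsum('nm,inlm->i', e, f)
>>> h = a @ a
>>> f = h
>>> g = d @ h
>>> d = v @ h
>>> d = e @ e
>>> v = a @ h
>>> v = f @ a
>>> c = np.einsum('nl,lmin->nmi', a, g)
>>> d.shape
(37, 37)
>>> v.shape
(2, 2)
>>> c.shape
(2, 3, 3)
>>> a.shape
(2, 2)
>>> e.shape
(37, 37)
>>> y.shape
()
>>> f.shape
(2, 2)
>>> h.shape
(2, 2)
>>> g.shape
(2, 3, 3, 2)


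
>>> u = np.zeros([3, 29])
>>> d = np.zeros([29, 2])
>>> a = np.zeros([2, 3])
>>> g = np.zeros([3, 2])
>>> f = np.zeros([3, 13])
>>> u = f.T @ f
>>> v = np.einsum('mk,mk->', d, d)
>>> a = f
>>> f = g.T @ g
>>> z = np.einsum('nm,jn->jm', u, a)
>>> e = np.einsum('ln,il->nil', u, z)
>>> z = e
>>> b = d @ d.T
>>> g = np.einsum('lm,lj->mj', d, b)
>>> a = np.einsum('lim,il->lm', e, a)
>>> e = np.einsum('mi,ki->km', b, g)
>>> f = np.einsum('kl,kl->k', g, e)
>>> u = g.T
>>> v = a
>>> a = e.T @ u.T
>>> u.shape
(29, 2)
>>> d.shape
(29, 2)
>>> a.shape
(29, 29)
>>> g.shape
(2, 29)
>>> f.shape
(2,)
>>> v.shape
(13, 13)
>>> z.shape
(13, 3, 13)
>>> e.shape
(2, 29)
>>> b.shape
(29, 29)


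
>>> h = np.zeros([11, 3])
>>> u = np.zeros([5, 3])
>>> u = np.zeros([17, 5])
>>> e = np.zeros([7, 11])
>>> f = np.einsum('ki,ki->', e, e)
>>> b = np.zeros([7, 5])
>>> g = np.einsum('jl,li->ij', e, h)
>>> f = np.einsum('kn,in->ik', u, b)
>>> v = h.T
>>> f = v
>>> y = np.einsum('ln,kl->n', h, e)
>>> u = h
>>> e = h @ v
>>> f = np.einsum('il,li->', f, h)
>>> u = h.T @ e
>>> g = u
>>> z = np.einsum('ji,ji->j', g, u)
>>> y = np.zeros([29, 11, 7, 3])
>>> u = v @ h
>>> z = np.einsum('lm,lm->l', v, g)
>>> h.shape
(11, 3)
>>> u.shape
(3, 3)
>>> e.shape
(11, 11)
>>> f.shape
()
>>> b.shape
(7, 5)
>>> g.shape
(3, 11)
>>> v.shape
(3, 11)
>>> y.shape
(29, 11, 7, 3)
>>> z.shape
(3,)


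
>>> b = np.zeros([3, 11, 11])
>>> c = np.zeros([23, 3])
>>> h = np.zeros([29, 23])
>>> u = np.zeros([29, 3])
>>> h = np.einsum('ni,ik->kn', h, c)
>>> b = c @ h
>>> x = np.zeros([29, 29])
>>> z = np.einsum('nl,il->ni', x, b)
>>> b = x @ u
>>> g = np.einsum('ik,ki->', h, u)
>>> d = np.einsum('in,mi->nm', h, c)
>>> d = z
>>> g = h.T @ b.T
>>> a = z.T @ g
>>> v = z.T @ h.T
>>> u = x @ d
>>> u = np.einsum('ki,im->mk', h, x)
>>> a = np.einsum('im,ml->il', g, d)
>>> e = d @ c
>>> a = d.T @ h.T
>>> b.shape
(29, 3)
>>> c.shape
(23, 3)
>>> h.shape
(3, 29)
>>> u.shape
(29, 3)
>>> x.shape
(29, 29)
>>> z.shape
(29, 23)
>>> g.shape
(29, 29)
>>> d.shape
(29, 23)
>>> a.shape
(23, 3)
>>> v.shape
(23, 3)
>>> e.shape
(29, 3)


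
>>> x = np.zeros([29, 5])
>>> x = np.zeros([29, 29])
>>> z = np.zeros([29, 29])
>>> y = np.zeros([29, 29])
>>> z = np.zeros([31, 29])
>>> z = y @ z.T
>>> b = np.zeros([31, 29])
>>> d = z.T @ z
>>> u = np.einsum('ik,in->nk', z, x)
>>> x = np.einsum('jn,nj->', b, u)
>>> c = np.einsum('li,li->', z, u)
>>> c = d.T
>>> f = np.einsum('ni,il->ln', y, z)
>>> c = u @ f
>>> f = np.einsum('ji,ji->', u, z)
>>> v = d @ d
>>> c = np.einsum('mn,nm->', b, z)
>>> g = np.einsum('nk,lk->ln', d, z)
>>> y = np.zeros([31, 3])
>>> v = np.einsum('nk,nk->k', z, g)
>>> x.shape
()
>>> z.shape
(29, 31)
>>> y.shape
(31, 3)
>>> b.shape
(31, 29)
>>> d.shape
(31, 31)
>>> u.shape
(29, 31)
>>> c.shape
()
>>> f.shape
()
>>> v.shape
(31,)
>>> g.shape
(29, 31)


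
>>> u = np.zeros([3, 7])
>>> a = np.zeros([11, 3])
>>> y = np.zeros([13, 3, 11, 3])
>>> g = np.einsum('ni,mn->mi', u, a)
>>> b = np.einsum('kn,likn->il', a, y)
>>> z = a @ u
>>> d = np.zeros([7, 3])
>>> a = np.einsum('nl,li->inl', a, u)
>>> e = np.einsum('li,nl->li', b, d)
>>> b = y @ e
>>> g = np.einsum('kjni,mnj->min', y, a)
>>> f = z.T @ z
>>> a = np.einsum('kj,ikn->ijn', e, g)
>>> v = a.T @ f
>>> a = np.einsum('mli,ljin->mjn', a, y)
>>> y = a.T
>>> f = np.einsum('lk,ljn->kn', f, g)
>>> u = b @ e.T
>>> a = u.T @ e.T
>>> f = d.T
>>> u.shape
(13, 3, 11, 3)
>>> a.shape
(3, 11, 3, 3)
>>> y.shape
(3, 3, 7)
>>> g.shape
(7, 3, 11)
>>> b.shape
(13, 3, 11, 13)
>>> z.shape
(11, 7)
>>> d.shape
(7, 3)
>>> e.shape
(3, 13)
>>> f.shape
(3, 7)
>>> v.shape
(11, 13, 7)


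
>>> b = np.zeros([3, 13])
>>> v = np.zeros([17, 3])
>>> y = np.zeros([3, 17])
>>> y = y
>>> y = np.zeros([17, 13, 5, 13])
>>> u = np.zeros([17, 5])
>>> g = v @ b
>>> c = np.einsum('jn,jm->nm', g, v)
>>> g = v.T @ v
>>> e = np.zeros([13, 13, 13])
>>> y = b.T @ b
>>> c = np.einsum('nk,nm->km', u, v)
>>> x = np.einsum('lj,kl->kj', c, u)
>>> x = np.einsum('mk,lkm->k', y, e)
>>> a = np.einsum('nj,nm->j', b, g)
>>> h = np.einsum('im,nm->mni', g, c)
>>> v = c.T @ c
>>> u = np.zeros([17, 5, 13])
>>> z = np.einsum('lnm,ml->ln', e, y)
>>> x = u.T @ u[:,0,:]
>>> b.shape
(3, 13)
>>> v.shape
(3, 3)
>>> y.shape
(13, 13)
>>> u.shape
(17, 5, 13)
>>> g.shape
(3, 3)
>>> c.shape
(5, 3)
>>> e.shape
(13, 13, 13)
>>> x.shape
(13, 5, 13)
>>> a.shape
(13,)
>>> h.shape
(3, 5, 3)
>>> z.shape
(13, 13)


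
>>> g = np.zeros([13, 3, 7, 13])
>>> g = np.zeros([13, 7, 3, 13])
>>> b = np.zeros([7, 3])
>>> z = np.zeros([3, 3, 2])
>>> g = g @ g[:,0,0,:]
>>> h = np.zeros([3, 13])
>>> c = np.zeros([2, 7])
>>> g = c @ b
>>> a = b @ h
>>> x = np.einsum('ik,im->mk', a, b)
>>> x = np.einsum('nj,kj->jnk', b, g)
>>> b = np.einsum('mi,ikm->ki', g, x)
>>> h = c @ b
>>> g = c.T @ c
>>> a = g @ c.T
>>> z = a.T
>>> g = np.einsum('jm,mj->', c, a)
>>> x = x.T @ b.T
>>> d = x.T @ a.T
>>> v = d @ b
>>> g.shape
()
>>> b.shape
(7, 3)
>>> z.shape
(2, 7)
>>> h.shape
(2, 3)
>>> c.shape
(2, 7)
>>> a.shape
(7, 2)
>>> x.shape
(2, 7, 7)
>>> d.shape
(7, 7, 7)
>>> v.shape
(7, 7, 3)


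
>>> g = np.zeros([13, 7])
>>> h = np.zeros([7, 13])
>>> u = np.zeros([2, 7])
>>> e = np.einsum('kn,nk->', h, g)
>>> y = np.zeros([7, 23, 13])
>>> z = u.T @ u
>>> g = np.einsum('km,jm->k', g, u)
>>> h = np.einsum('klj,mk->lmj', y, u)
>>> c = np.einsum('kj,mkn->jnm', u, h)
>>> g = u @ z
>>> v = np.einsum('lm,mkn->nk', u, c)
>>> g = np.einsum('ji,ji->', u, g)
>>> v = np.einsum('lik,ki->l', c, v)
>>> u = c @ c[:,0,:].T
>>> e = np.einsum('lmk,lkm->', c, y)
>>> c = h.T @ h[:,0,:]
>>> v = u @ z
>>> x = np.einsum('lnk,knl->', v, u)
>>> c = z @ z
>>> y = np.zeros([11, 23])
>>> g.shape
()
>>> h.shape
(23, 2, 13)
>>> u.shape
(7, 13, 7)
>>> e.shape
()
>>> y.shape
(11, 23)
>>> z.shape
(7, 7)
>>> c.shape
(7, 7)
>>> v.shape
(7, 13, 7)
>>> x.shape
()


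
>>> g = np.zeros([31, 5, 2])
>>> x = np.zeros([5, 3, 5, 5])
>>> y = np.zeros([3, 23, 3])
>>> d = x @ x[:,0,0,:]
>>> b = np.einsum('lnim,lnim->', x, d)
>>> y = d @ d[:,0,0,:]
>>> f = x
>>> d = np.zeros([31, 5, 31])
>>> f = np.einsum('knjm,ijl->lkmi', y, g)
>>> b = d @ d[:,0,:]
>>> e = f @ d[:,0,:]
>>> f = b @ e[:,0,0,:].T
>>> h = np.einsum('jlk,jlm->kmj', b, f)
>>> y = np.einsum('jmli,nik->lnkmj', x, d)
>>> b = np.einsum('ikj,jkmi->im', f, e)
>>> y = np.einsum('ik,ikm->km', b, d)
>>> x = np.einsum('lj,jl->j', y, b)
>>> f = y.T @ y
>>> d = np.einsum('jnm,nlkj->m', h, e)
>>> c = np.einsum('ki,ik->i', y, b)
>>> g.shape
(31, 5, 2)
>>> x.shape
(31,)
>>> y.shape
(5, 31)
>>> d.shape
(31,)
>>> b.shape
(31, 5)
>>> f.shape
(31, 31)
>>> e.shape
(2, 5, 5, 31)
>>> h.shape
(31, 2, 31)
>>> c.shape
(31,)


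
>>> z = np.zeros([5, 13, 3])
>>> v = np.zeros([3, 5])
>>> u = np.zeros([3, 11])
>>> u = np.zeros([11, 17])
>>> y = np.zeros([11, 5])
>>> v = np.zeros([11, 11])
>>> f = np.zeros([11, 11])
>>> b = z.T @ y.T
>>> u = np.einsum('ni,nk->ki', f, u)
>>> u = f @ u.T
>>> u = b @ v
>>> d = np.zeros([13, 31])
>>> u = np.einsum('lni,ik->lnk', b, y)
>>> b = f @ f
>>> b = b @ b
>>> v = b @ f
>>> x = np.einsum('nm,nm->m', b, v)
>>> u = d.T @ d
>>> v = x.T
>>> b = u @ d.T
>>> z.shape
(5, 13, 3)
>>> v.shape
(11,)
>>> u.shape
(31, 31)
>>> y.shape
(11, 5)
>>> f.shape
(11, 11)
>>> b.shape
(31, 13)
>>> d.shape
(13, 31)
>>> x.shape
(11,)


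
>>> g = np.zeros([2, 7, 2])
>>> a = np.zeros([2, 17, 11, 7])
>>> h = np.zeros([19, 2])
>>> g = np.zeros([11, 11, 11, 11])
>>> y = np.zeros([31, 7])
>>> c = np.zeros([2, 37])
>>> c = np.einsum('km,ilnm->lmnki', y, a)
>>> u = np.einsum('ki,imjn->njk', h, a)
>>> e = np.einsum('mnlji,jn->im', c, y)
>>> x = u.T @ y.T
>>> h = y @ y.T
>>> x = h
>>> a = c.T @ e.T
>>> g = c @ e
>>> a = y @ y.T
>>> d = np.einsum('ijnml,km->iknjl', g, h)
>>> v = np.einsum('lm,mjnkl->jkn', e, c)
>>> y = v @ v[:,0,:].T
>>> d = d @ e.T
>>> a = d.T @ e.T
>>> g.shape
(17, 7, 11, 31, 17)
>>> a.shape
(2, 7, 11, 31, 2)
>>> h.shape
(31, 31)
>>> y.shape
(7, 31, 7)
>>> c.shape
(17, 7, 11, 31, 2)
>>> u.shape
(7, 11, 19)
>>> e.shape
(2, 17)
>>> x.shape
(31, 31)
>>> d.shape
(17, 31, 11, 7, 2)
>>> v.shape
(7, 31, 11)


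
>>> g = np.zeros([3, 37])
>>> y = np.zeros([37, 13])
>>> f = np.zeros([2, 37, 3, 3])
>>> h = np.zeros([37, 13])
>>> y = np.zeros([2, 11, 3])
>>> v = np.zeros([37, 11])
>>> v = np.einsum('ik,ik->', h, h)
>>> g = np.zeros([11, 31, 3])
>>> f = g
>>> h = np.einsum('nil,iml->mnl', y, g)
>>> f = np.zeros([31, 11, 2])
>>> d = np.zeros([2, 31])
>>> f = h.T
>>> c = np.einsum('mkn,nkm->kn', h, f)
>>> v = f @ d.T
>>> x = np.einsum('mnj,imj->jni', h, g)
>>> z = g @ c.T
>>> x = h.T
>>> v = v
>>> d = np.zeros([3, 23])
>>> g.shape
(11, 31, 3)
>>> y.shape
(2, 11, 3)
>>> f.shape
(3, 2, 31)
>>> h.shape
(31, 2, 3)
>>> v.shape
(3, 2, 2)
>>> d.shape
(3, 23)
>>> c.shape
(2, 3)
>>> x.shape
(3, 2, 31)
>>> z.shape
(11, 31, 2)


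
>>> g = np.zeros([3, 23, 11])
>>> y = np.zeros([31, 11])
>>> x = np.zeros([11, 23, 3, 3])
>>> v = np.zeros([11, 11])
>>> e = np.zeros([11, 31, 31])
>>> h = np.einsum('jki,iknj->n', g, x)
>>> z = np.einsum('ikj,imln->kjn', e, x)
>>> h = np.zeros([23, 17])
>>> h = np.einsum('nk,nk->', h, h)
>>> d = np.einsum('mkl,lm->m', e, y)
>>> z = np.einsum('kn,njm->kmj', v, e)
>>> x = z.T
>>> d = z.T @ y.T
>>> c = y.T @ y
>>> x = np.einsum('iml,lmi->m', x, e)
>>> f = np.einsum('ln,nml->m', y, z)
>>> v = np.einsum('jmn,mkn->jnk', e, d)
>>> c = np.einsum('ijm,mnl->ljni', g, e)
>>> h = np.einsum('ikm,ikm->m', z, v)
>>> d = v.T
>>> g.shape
(3, 23, 11)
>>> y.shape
(31, 11)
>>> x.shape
(31,)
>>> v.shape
(11, 31, 31)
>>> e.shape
(11, 31, 31)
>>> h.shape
(31,)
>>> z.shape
(11, 31, 31)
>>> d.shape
(31, 31, 11)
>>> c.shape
(31, 23, 31, 3)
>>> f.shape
(31,)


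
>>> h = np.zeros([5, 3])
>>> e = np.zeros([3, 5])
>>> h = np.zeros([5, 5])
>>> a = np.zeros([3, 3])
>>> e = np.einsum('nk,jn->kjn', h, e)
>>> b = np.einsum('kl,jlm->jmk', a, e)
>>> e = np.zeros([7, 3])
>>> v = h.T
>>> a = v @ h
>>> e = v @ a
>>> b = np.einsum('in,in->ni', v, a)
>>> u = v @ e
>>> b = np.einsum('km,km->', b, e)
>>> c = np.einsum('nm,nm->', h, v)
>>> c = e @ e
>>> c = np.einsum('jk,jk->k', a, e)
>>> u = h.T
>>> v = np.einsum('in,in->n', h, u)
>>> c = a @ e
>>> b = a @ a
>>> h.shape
(5, 5)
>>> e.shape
(5, 5)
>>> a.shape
(5, 5)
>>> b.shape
(5, 5)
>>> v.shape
(5,)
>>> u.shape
(5, 5)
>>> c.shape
(5, 5)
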